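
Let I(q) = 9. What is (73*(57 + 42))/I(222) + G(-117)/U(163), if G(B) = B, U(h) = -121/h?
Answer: 116234/121 ≈ 960.61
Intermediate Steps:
(73*(57 + 42))/I(222) + G(-117)/U(163) = (73*(57 + 42))/9 - 117/((-121/163)) = (73*99)*(⅑) - 117/((-121*1/163)) = 7227*(⅑) - 117/(-121/163) = 803 - 117*(-163/121) = 803 + 19071/121 = 116234/121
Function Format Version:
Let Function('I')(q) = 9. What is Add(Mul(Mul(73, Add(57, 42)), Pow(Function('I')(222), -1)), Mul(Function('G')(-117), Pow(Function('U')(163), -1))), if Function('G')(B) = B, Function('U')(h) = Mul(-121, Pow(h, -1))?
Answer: Rational(116234, 121) ≈ 960.61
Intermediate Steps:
Add(Mul(Mul(73, Add(57, 42)), Pow(Function('I')(222), -1)), Mul(Function('G')(-117), Pow(Function('U')(163), -1))) = Add(Mul(Mul(73, Add(57, 42)), Pow(9, -1)), Mul(-117, Pow(Mul(-121, Pow(163, -1)), -1))) = Add(Mul(Mul(73, 99), Rational(1, 9)), Mul(-117, Pow(Mul(-121, Rational(1, 163)), -1))) = Add(Mul(7227, Rational(1, 9)), Mul(-117, Pow(Rational(-121, 163), -1))) = Add(803, Mul(-117, Rational(-163, 121))) = Add(803, Rational(19071, 121)) = Rational(116234, 121)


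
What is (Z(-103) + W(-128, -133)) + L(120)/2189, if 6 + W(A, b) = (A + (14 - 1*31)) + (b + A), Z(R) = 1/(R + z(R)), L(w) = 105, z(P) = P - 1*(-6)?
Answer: -180354789/437800 ≈ -411.96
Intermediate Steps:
z(P) = 6 + P (z(P) = P + 6 = 6 + P)
Z(R) = 1/(6 + 2*R) (Z(R) = 1/(R + (6 + R)) = 1/(6 + 2*R))
W(A, b) = -23 + b + 2*A (W(A, b) = -6 + ((A + (14 - 1*31)) + (b + A)) = -6 + ((A + (14 - 31)) + (A + b)) = -6 + ((A - 17) + (A + b)) = -6 + ((-17 + A) + (A + b)) = -6 + (-17 + b + 2*A) = -23 + b + 2*A)
(Z(-103) + W(-128, -133)) + L(120)/2189 = (1/(2*(3 - 103)) + (-23 - 133 + 2*(-128))) + 105/2189 = ((½)/(-100) + (-23 - 133 - 256)) + 105*(1/2189) = ((½)*(-1/100) - 412) + 105/2189 = (-1/200 - 412) + 105/2189 = -82401/200 + 105/2189 = -180354789/437800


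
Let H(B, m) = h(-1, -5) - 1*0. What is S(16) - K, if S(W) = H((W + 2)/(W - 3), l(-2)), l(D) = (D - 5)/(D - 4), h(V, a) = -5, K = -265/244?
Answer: -955/244 ≈ -3.9139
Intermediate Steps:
K = -265/244 (K = -265*1/244 = -265/244 ≈ -1.0861)
l(D) = (-5 + D)/(-4 + D)
H(B, m) = -5 (H(B, m) = -5 - 1*0 = -5 + 0 = -5)
S(W) = -5
S(16) - K = -5 - 1*(-265/244) = -5 + 265/244 = -955/244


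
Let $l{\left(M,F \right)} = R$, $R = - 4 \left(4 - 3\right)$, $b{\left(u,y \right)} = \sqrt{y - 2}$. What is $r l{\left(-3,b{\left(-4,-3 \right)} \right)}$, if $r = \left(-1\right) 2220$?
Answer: $8880$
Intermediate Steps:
$b{\left(u,y \right)} = \sqrt{-2 + y}$
$r = -2220$
$R = -4$ ($R = \left(-4\right) 1 = -4$)
$l{\left(M,F \right)} = -4$
$r l{\left(-3,b{\left(-4,-3 \right)} \right)} = \left(-2220\right) \left(-4\right) = 8880$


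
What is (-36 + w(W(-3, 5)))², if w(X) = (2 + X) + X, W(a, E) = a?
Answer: 1600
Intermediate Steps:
w(X) = 2 + 2*X
(-36 + w(W(-3, 5)))² = (-36 + (2 + 2*(-3)))² = (-36 + (2 - 6))² = (-36 - 4)² = (-40)² = 1600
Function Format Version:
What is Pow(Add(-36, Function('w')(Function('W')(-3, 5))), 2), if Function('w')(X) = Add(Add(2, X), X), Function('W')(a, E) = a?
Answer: 1600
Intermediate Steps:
Function('w')(X) = Add(2, Mul(2, X))
Pow(Add(-36, Function('w')(Function('W')(-3, 5))), 2) = Pow(Add(-36, Add(2, Mul(2, -3))), 2) = Pow(Add(-36, Add(2, -6)), 2) = Pow(Add(-36, -4), 2) = Pow(-40, 2) = 1600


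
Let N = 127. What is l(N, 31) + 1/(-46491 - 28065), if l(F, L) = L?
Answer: 2311235/74556 ≈ 31.000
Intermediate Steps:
l(N, 31) + 1/(-46491 - 28065) = 31 + 1/(-46491 - 28065) = 31 + 1/(-74556) = 31 - 1/74556 = 2311235/74556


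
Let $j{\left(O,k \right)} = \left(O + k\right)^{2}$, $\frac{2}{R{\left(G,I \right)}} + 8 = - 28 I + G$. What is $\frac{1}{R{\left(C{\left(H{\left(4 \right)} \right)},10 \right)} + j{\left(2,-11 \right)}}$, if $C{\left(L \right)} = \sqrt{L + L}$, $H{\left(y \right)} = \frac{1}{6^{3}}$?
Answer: $\frac{26871549}{2176408861} + \frac{4 \sqrt{3}}{19587679749} \approx 0.012347$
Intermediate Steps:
$H{\left(y \right)} = \frac{1}{216}$
$C{\left(L \right)} = \sqrt{2} \sqrt{L}$ ($C{\left(L \right)} = \sqrt{2 L} = \sqrt{2} \sqrt{L}$)
$R{\left(G,I \right)} = \frac{2}{-8 + G - 28 I}$ ($R{\left(G,I \right)} = \frac{2}{-8 + \left(- 28 I + G\right)} = \frac{2}{-8 + \left(G - 28 I\right)} = \frac{2}{-8 + G - 28 I}$)
$\frac{1}{R{\left(C{\left(H{\left(4 \right)} \right)},10 \right)} + j{\left(2,-11 \right)}} = \frac{1}{\frac{2}{-8 + \frac{\sqrt{2}}{6 \sqrt{6}} - 280} + \left(2 - 11\right)^{2}} = \frac{1}{\frac{2}{-8 + \sqrt{2} \frac{\sqrt{6}}{36} - 280} + \left(-9\right)^{2}} = \frac{1}{\frac{2}{-8 + \frac{\sqrt{3}}{18} - 280} + 81} = \frac{1}{\frac{2}{-288 + \frac{\sqrt{3}}{18}} + 81} = \frac{1}{81 + \frac{2}{-288 + \frac{\sqrt{3}}{18}}}$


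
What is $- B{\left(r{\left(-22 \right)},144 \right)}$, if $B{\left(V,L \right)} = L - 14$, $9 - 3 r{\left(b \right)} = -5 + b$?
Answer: $-130$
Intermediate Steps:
$r{\left(b \right)} = \frac{14}{3} - \frac{b}{3}$ ($r{\left(b \right)} = 3 - \frac{-5 + b}{3} = 3 - \left(- \frac{5}{3} + \frac{b}{3}\right) = \frac{14}{3} - \frac{b}{3}$)
$B{\left(V,L \right)} = -14 + L$
$- B{\left(r{\left(-22 \right)},144 \right)} = - (-14 + 144) = \left(-1\right) 130 = -130$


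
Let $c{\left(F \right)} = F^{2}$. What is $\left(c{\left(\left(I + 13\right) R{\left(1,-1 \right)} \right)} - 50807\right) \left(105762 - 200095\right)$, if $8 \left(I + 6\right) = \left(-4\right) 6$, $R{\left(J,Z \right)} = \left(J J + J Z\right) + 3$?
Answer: $4779192779$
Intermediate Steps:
$R{\left(J,Z \right)} = 3 + J^{2} + J Z$ ($R{\left(J,Z \right)} = \left(J^{2} + J Z\right) + 3 = 3 + J^{2} + J Z$)
$I = -9$ ($I = -6 + \frac{\left(-4\right) 6}{8} = -6 + \frac{1}{8} \left(-24\right) = -6 - 3 = -9$)
$\left(c{\left(\left(I + 13\right) R{\left(1,-1 \right)} \right)} - 50807\right) \left(105762 - 200095\right) = \left(\left(\left(-9 + 13\right) \left(3 + 1^{2} + 1 \left(-1\right)\right)\right)^{2} - 50807\right) \left(105762 - 200095\right) = \left(\left(4 \left(3 + 1 - 1\right)\right)^{2} - 50807\right) \left(-94333\right) = \left(\left(4 \cdot 3\right)^{2} - 50807\right) \left(-94333\right) = \left(12^{2} - 50807\right) \left(-94333\right) = \left(144 - 50807\right) \left(-94333\right) = \left(-50663\right) \left(-94333\right) = 4779192779$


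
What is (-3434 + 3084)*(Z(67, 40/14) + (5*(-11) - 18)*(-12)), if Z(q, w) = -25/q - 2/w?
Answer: -20517035/67 ≈ -3.0622e+5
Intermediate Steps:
(-3434 + 3084)*(Z(67, 40/14) + (5*(-11) - 18)*(-12)) = (-3434 + 3084)*((-25/67 - 2/(40/14)) + (5*(-11) - 18)*(-12)) = -350*((-25*1/67 - 2/(40*(1/14))) + (-55 - 18)*(-12)) = -350*((-25/67 - 2/20/7) - 73*(-12)) = -350*((-25/67 - 2*7/20) + 876) = -350*((-25/67 - 7/10) + 876) = -350*(-719/670 + 876) = -350*586201/670 = -20517035/67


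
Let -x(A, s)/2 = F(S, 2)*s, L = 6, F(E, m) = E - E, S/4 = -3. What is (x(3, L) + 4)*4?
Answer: 16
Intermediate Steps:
S = -12 (S = 4*(-3) = -12)
F(E, m) = 0
x(A, s) = 0 (x(A, s) = -0*s = -2*0 = 0)
(x(3, L) + 4)*4 = (0 + 4)*4 = 4*4 = 16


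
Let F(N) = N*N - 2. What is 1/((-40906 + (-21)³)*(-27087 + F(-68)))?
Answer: 1/1127001655 ≈ 8.8731e-10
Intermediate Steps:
F(N) = -2 + N² (F(N) = N² - 2 = -2 + N²)
1/((-40906 + (-21)³)*(-27087 + F(-68))) = 1/((-40906 + (-21)³)*(-27087 + (-2 + (-68)²))) = 1/((-40906 - 9261)*(-27087 + (-2 + 4624))) = 1/(-50167*(-27087 + 4622)) = 1/(-50167*(-22465)) = 1/1127001655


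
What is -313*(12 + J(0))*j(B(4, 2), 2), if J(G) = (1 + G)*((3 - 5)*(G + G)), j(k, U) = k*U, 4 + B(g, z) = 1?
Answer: 22536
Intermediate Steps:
B(g, z) = -3 (B(g, z) = -4 + 1 = -3)
j(k, U) = U*k
J(G) = -4*G*(1 + G) (J(G) = (1 + G)*(-4*G) = -4*G*(1 + G))
-313*(12 + J(0))*j(B(4, 2), 2) = -313*(12 - 4*0*(1 + 0))*2*(-3) = -313*(12 - 4*0*1)*(-6) = -313*(12 + 0)*(-6) = -3756*(-6) = -313*(-72) = 22536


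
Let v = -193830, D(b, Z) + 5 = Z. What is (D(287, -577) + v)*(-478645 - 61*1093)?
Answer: 106016363016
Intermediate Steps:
D(b, Z) = -5 + Z
(D(287, -577) + v)*(-478645 - 61*1093) = ((-5 - 577) - 193830)*(-478645 - 61*1093) = (-582 - 193830)*(-478645 - 66673) = -194412*(-545318) = 106016363016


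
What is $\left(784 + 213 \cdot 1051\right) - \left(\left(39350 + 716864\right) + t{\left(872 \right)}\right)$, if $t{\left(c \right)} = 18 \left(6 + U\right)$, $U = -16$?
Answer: $-531387$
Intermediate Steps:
$t{\left(c \right)} = -180$ ($t{\left(c \right)} = 18 \left(6 - 16\right) = 18 \left(-10\right) = -180$)
$\left(784 + 213 \cdot 1051\right) - \left(\left(39350 + 716864\right) + t{\left(872 \right)}\right) = \left(784 + 213 \cdot 1051\right) - \left(\left(39350 + 716864\right) - 180\right) = \left(784 + 223863\right) - \left(756214 - 180\right) = 224647 - 756034 = -531387$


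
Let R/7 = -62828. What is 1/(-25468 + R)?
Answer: -1/465264 ≈ -2.1493e-6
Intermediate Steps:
R = -439796 (R = 7*(-62828) = -439796)
1/(-25468 + R) = 1/(-25468 - 439796) = 1/(-465264) = -1/465264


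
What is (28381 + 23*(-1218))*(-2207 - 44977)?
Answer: -17316528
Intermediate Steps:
(28381 + 23*(-1218))*(-2207 - 44977) = (28381 - 28014)*(-47184) = 367*(-47184) = -17316528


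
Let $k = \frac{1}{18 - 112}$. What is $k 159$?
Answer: $- \frac{159}{94} \approx -1.6915$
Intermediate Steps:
$k = - \frac{1}{94}$ ($k = \frac{1}{-94} = - \frac{1}{94} \approx -0.010638$)
$k 159 = \left(- \frac{1}{94}\right) 159 = - \frac{159}{94}$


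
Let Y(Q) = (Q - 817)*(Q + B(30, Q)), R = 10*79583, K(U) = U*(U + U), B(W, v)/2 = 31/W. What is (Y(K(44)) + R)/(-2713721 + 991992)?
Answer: -37893311/5165187 ≈ -7.3363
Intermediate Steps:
B(W, v) = 62/W (B(W, v) = 2*(31/W) = 62/W)
K(U) = 2*U**2 (K(U) = U*(2*U) = 2*U**2)
R = 795830
Y(Q) = (-817 + Q)*(31/15 + Q) (Y(Q) = (Q - 817)*(Q + 62/30) = (-817 + Q)*(Q + 62*(1/30)) = (-817 + Q)*(Q + 31/15) = (-817 + Q)*(31/15 + Q))
(Y(K(44)) + R)/(-2713721 + 991992) = ((-25327/15 + (2*44**2)**2 - 24448*44**2/15) + 795830)/(-2713721 + 991992) = ((-25327/15 + (2*1936)**2 - 24448*1936/15) + 795830)/(-1721729) = ((-25327/15 + 3872**2 - 12224/15*3872) + 795830)*(-1/1721729) = ((-25327/15 + 14992384 - 47331328/15) + 795830)*(-1/1721729) = (35505821/3 + 795830)*(-1/1721729) = (37893311/3)*(-1/1721729) = -37893311/5165187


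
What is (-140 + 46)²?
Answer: 8836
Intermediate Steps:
(-140 + 46)² = (-94)² = 8836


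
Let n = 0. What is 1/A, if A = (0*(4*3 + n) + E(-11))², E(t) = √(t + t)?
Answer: -1/22 ≈ -0.045455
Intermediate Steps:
E(t) = √2*√t (E(t) = √(2*t) = √2*√t)
A = -22 (A = (0*(4*3 + 0) + √2*√(-11))² = (0*(12 + 0) + √2*(I*√11))² = (0*12 + I*√22)² = (0 + I*√22)² = (I*√22)² = -22)
1/A = 1/(-22) = -1/22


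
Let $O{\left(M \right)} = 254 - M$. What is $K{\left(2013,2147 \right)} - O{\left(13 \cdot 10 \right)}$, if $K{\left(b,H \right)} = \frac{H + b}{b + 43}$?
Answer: $- \frac{31348}{257} \approx -121.98$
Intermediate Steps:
$K{\left(b,H \right)} = \frac{H + b}{43 + b}$
$K{\left(2013,2147 \right)} - O{\left(13 \cdot 10 \right)} = \frac{2147 + 2013}{43 + 2013} - \left(254 - 13 \cdot 10\right) = \frac{1}{2056} \cdot 4160 - \left(254 - 130\right) = \frac{520}{257} - 124 = - \frac{31348}{257}$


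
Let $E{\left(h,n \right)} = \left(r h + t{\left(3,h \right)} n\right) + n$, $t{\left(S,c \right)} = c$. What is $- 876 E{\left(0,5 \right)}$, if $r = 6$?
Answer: $-4380$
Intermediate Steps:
$E{\left(h,n \right)} = n + 6 h + h n$ ($E{\left(h,n \right)} = \left(6 h + h n\right) + n = n + 6 h + h n$)
$- 876 E{\left(0,5 \right)} = - 876 \left(5 + 6 \cdot 0 + 0 \cdot 5\right) = - 876 \left(5 + 0 + 0\right) = \left(-876\right) 5 = -4380$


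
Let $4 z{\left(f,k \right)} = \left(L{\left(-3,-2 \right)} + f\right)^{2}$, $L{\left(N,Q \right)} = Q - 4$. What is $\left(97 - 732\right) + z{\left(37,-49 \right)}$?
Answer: $- \frac{1579}{4} \approx -394.75$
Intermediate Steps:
$L{\left(N,Q \right)} = -4 + Q$
$z{\left(f,k \right)} = \frac{\left(-6 + f\right)^{2}}{4}$ ($z{\left(f,k \right)} = \frac{\left(\left(-4 - 2\right) + f\right)^{2}}{4} = \frac{\left(-6 + f\right)^{2}}{4}$)
$\left(97 - 732\right) + z{\left(37,-49 \right)} = \left(97 - 732\right) + \frac{\left(-6 + 37\right)^{2}}{4} = -635 + \frac{31^{2}}{4} = -635 + \frac{1}{4} \cdot 961 = -635 + \frac{961}{4} = - \frac{1579}{4}$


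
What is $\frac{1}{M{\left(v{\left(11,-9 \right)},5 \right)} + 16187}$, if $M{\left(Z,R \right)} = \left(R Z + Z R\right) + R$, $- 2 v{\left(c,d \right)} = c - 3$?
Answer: $\frac{1}{16152} \approx 6.1912 \cdot 10^{-5}$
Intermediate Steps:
$v{\left(c,d \right)} = \frac{3}{2} - \frac{c}{2}$ ($v{\left(c,d \right)} = - \frac{c - 3}{2} = - \frac{-3 + c}{2} = \frac{3}{2} - \frac{c}{2}$)
$M{\left(Z,R \right)} = R + 2 R Z$ ($M{\left(Z,R \right)} = \left(R Z + R Z\right) + R = 2 R Z + R = R + 2 R Z$)
$\frac{1}{M{\left(v{\left(11,-9 \right)},5 \right)} + 16187} = \frac{1}{5 \left(1 + 2 \left(\frac{3}{2} - \frac{11}{2}\right)\right) + 16187} = \frac{1}{5 \left(1 + 2 \left(-4\right)\right) + 16187} = \frac{1}{5 \left(1 - 8\right) + 16187} = \frac{1}{5 \left(-7\right) + 16187} = \frac{1}{-35 + 16187} = \frac{1}{16152}$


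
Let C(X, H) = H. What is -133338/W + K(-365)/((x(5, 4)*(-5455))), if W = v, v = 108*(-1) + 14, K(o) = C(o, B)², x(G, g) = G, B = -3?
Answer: 1818396552/1281925 ≈ 1418.5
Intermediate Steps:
K(o) = 9 (K(o) = (-3)² = 9)
v = -94 (v = -108 + 14 = -94)
W = -94
-133338/W + K(-365)/((x(5, 4)*(-5455))) = -133338/(-94) + 9/((5*(-5455))) = -133338*(-1/94) + 9/(-27275) = 66669/47 + 9*(-1/27275) = 66669/47 - 9/27275 = 1818396552/1281925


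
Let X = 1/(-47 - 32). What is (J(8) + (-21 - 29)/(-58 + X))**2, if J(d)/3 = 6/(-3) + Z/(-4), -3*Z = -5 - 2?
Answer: 15944870529/336062224 ≈ 47.446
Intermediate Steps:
X = -1/79 (X = 1/(-79) = -1/79 ≈ -0.012658)
Z = 7/3 (Z = -(-5 - 2)/3 = -1/3*(-7) = 7/3 ≈ 2.3333)
J(d) = -31/4 (J(d) = 3*(6/(-3) + (7/3)/(-4)) = 3*(6*(-1/3) + (7/3)*(-1/4)) = 3*(-2 - 7/12) = 3*(-31/12) = -31/4)
(J(8) + (-21 - 29)/(-58 + X))**2 = (-31/4 + (-21 - 29)/(-58 - 1/79))**2 = (-31/4 - 50/(-4583/79))**2 = (-31/4 - 50*(-79/4583))**2 = (-31/4 + 3950/4583)**2 = (-126273/18332)**2 = 15944870529/336062224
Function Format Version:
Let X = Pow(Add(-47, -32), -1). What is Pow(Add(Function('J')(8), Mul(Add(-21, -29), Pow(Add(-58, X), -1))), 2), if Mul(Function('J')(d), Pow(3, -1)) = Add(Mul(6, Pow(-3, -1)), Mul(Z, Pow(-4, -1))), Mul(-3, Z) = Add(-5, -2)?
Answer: Rational(15944870529, 336062224) ≈ 47.446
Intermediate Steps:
X = Rational(-1, 79) (X = Pow(-79, -1) = Rational(-1, 79) ≈ -0.012658)
Z = Rational(7, 3) (Z = Mul(Rational(-1, 3), Add(-5, -2)) = Mul(Rational(-1, 3), -7) = Rational(7, 3) ≈ 2.3333)
Function('J')(d) = Rational(-31, 4) (Function('J')(d) = Mul(3, Add(Mul(6, Pow(-3, -1)), Mul(Rational(7, 3), Pow(-4, -1)))) = Mul(3, Add(Mul(6, Rational(-1, 3)), Mul(Rational(7, 3), Rational(-1, 4)))) = Mul(3, Add(-2, Rational(-7, 12))) = Mul(3, Rational(-31, 12)) = Rational(-31, 4))
Pow(Add(Function('J')(8), Mul(Add(-21, -29), Pow(Add(-58, X), -1))), 2) = Pow(Add(Rational(-31, 4), Mul(Add(-21, -29), Pow(Add(-58, Rational(-1, 79)), -1))), 2) = Pow(Add(Rational(-31, 4), Mul(-50, Pow(Rational(-4583, 79), -1))), 2) = Pow(Add(Rational(-31, 4), Mul(-50, Rational(-79, 4583))), 2) = Pow(Add(Rational(-31, 4), Rational(3950, 4583)), 2) = Pow(Rational(-126273, 18332), 2) = Rational(15944870529, 336062224)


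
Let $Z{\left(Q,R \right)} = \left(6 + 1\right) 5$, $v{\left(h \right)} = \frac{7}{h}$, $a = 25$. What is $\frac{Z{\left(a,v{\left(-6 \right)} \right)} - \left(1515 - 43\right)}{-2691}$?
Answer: $\frac{479}{897} \approx 0.534$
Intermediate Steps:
$Z{\left(Q,R \right)} = 35$ ($Z{\left(Q,R \right)} = 7 \cdot 5 = 35$)
$\frac{Z{\left(a,v{\left(-6 \right)} \right)} - \left(1515 - 43\right)}{-2691} = \frac{35 - \left(1515 - 43\right)}{-2691} = \left(35 - \left(1515 - 43\right)\right) \left(- \frac{1}{2691}\right) = \left(35 - 1472\right) \left(- \frac{1}{2691}\right) = \left(-1437\right) \left(- \frac{1}{2691}\right) = \frac{479}{897}$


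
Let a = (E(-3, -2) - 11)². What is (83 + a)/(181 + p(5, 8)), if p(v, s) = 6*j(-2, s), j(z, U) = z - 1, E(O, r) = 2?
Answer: 164/163 ≈ 1.0061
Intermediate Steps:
j(z, U) = -1 + z
p(v, s) = -18 (p(v, s) = 6*(-1 - 2) = 6*(-3) = -18)
a = 81 (a = (2 - 11)² = (-9)² = 81)
(83 + a)/(181 + p(5, 8)) = (83 + 81)/(181 - 18) = 164/163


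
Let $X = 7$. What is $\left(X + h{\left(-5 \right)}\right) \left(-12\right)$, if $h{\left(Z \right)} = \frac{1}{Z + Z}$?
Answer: $- \frac{414}{5} \approx -82.8$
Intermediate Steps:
$h{\left(Z \right)} = \frac{1}{2 Z}$
$\left(X + h{\left(-5 \right)}\right) \left(-12\right) = \left(7 + \frac{1}{2 \left(-5\right)}\right) \left(-12\right) = \left(7 + \frac{1}{2} \left(- \frac{1}{5}\right)\right) \left(-12\right) = \left(7 - \frac{1}{10}\right) \left(-12\right) = \frac{69}{10} \left(-12\right) = - \frac{414}{5}$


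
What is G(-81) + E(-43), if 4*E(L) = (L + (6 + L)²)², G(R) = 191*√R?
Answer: 439569 + 1719*I ≈ 4.3957e+5 + 1719.0*I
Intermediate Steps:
E(L) = (L + (6 + L)²)²/4
G(-81) + E(-43) = 191*√(-81) + (-43 + (6 - 43)²)²/4 = 191*(9*I) + (-43 + (-37)²)²/4 = 1719*I + (-43 + 1369)²/4 = 1719*I + (¼)*1326² = 1719*I + (¼)*1758276 = 1719*I + 439569 = 439569 + 1719*I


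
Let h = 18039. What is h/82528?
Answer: 18039/82528 ≈ 0.21858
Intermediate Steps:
h/82528 = 18039/82528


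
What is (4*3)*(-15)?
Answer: -180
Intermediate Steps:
(4*3)*(-15) = 12*(-15) = -180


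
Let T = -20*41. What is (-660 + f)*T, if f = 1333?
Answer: -551860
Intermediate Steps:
T = -820
(-660 + f)*T = (-660 + 1333)*(-820) = 673*(-820) = -551860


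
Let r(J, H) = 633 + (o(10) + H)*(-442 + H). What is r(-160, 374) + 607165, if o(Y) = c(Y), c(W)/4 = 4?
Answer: 581278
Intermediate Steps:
c(W) = 16 (c(W) = 4*4 = 16)
o(Y) = 16
r(J, H) = 633 + (-442 + H)*(16 + H) (r(J, H) = 633 + (16 + H)*(-442 + H) = 633 + (-442 + H)*(16 + H))
r(-160, 374) + 607165 = (-6439 + 374² - 426*374) + 607165 = (-6439 + 139876 - 159324) + 607165 = -25887 + 607165 = 581278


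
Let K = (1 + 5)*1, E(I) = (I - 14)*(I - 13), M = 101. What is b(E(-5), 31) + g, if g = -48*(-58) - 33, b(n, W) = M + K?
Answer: 2858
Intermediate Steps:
E(I) = (-14 + I)*(-13 + I)
K = 6 (K = 6*1 = 6)
b(n, W) = 107 (b(n, W) = 101 + 6 = 107)
g = 2751 (g = 2784 - 33 = 2751)
b(E(-5), 31) + g = 107 + 2751 = 2858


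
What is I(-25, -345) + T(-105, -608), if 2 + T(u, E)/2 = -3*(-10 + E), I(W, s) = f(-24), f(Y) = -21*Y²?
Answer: -8392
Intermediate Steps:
I(W, s) = -12096 (I(W, s) = -21*(-24)² = -21*576 = -12096)
T(u, E) = 56 - 6*E (T(u, E) = -4 + 2*(-3*(-10 + E)) = -4 + 2*(30 - 3*E) = -4 + (60 - 6*E) = 56 - 6*E)
I(-25, -345) + T(-105, -608) = -12096 + (56 - 6*(-608)) = -12096 + (56 + 3648) = -12096 + 3704 = -8392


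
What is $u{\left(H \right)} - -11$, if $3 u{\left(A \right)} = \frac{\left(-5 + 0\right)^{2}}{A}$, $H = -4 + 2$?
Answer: $\frac{41}{6} \approx 6.8333$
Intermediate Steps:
$H = -2$
$u{\left(A \right)} = \frac{25}{3 A}$ ($u{\left(A \right)} = \frac{\left(-5 + 0\right)^{2} \frac{1}{A}}{3} = \frac{\left(-5\right)^{2} \frac{1}{A}}{3} = \frac{25 \frac{1}{A}}{3} = \frac{25}{3 A}$)
$u{\left(H \right)} - -11 = \frac{25}{3 \left(-2\right)} - -11 = \frac{25}{3} \left(- \frac{1}{2}\right) + 11 = - \frac{25}{6} + 11 = \frac{41}{6}$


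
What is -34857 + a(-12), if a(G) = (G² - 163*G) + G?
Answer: -32769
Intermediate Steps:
a(G) = G² - 162*G
-34857 + a(-12) = -34857 - 12*(-162 - 12) = -34857 - 12*(-174) = -34857 + 2088 = -32769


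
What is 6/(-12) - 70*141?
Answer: -19741/2 ≈ -9870.5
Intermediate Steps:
6/(-12) - 70*141 = 6*(-1/12) - 9870 = -1/2 - 9870 = -19741/2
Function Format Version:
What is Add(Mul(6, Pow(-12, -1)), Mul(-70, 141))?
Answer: Rational(-19741, 2) ≈ -9870.5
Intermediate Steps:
Add(Mul(6, Pow(-12, -1)), Mul(-70, 141)) = Add(Mul(6, Rational(-1, 12)), -9870) = Add(Rational(-1, 2), -9870) = Rational(-19741, 2)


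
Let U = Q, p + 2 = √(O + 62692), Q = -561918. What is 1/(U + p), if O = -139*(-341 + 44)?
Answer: -112384/63150796485 - √4159/63150796485 ≈ -1.7806e-6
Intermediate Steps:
O = 41283 (O = -139*(-297) = 41283)
p = -2 + 5*√4159 (p = -2 + √(41283 + 62692) = -2 + √103975 = -2 + 5*√4159 ≈ 320.45)
U = -561918
1/(U + p) = 1/(-561918 + (-2 + 5*√4159)) = 1/(-561920 + 5*√4159)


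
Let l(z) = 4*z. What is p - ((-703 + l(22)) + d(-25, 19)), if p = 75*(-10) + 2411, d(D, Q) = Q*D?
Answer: 2751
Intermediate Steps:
d(D, Q) = D*Q
p = 1661 (p = -750 + 2411 = 1661)
p - ((-703 + l(22)) + d(-25, 19)) = 1661 - ((-703 + 4*22) - 25*19) = 1661 - ((-703 + 88) - 475) = 1661 - (-615 - 475) = 1661 - 1*(-1090) = 1661 + 1090 = 2751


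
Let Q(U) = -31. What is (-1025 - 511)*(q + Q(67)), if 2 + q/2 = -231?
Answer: 763392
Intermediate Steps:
q = -466 (q = -4 + 2*(-231) = -4 - 462 = -466)
(-1025 - 511)*(q + Q(67)) = (-1025 - 511)*(-466 - 31) = -1536*(-497) = 763392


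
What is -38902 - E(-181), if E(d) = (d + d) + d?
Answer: -38359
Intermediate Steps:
E(d) = 3*d (E(d) = 2*d + d = 3*d)
-38902 - E(-181) = -38902 - 3*(-181) = -38902 - 1*(-543) = -38902 + 543 = -38359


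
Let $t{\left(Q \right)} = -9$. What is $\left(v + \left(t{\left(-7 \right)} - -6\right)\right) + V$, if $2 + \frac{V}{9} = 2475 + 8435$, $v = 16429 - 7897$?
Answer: $106701$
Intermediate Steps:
$v = 8532$
$V = 98172$ ($V = -18 + 9 \left(2475 + 8435\right) = -18 + 9 \cdot 10910 = -18 + 98190 = 98172$)
$\left(v + \left(t{\left(-7 \right)} - -6\right)\right) + V = \left(8532 - 3\right) + 98172 = 8529 + 98172 = 106701$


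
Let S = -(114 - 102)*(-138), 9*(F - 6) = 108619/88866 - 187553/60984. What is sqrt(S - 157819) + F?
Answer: 1744473827/301078008 + 7*I*sqrt(3187) ≈ 5.7941 + 395.17*I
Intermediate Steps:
F = 1744473827/301078008 (F = 6 + (108619/88866 - 187553/60984)/9 = 6 + (1/9)*(-61994221/33453112) = 6 - 61994221/301078008 = 1744473827/301078008 ≈ 5.7941)
S = 1656 (S = -12*(-138) = -1*(-1656) = 1656)
sqrt(S - 157819) + F = sqrt(1656 - 157819) + 1744473827/301078008 = sqrt(-156163) + 1744473827/301078008 = 7*I*sqrt(3187) + 1744473827/301078008 = 1744473827/301078008 + 7*I*sqrt(3187)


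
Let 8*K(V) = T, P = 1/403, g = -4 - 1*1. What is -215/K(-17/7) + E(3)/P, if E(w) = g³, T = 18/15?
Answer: -155425/3 ≈ -51808.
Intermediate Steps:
g = -5 (g = -4 - 1 = -5)
P = 1/403 ≈ 0.0024814
T = 6/5 (T = 18*(1/15) = 6/5 ≈ 1.2000)
E(w) = -125 (E(w) = (-5)³ = -125)
K(V) = 3/20 (K(V) = (⅛)*(6/5) = 3/20)
-215/K(-17/7) + E(3)/P = -215/3/20 - 125/1/403 = -215*20/3 - 125*403 = -4300/3 - 50375 = -155425/3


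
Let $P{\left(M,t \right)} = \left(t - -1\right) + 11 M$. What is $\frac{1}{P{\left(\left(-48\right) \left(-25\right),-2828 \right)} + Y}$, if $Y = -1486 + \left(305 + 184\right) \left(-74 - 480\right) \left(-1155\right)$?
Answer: $\frac{1}{312905317} \approx 3.1959 \cdot 10^{-9}$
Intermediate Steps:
$Y = 312894944$ ($Y = -1486 + 489 \left(-554\right) \left(-1155\right) = -1486 - -312896430 = -1486 + 312896430 = 312894944$)
$P{\left(M,t \right)} = 1 + t + 11 M$ ($P{\left(M,t \right)} = \left(t + 1\right) + 11 M = \left(1 + t\right) + 11 M = 1 + t + 11 M$)
$\frac{1}{P{\left(\left(-48\right) \left(-25\right),-2828 \right)} + Y} = \frac{1}{\left(1 - 2828 + 11 \left(\left(-48\right) \left(-25\right)\right)\right) + 312894944} = \frac{1}{\left(1 - 2828 + 11 \cdot 1200\right) + 312894944} = \frac{1}{\left(1 - 2828 + 13200\right) + 312894944} = \frac{1}{10373 + 312894944} = \frac{1}{312905317}$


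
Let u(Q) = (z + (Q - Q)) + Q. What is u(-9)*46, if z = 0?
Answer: -414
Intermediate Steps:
u(Q) = Q (u(Q) = (0 + (Q - Q)) + Q = (0 + 0) + Q = 0 + Q = Q)
u(-9)*46 = -9*46 = -414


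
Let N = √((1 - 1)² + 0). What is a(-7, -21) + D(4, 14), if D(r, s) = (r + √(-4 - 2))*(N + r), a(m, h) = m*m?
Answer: 65 + 4*I*√6 ≈ 65.0 + 9.798*I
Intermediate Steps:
a(m, h) = m²
N = 0 (N = √(0² + 0) = √(0 + 0) = √0 = 0)
D(r, s) = r*(r + I*√6) (D(r, s) = (r + √(-4 - 2))*(0 + r) = (r + √(-6))*r = (r + I*√6)*r = r*(r + I*√6))
a(-7, -21) + D(4, 14) = (-7)² + 4*(4 + I*√6) = 49 + (16 + 4*I*√6) = 65 + 4*I*√6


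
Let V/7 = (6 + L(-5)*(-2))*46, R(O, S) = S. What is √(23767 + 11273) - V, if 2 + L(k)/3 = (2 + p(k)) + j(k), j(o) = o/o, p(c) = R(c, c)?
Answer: -9660 + 4*√2190 ≈ -9472.8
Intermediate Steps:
p(c) = c
j(o) = 1
L(k) = 3 + 3*k (L(k) = -6 + 3*((2 + k) + 1) = -6 + 3*(3 + k) = -6 + (9 + 3*k) = 3 + 3*k)
V = 9660 (V = 7*((6 + (3 + 3*(-5))*(-2))*46) = 7*((6 + (3 - 15)*(-2))*46) = 7*((6 - 12*(-2))*46) = 7*((6 + 24)*46) = 7*(30*46) = 7*1380 = 9660)
√(23767 + 11273) - V = √(23767 + 11273) - 1*9660 = √35040 - 9660 = 4*√2190 - 9660 = -9660 + 4*√2190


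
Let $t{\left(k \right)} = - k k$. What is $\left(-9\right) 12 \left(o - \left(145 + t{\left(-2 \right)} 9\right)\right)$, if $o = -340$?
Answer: $48492$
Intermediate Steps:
$t{\left(k \right)} = - k^{2}$
$\left(-9\right) 12 \left(o - \left(145 + t{\left(-2 \right)} 9\right)\right) = \left(-9\right) 12 \left(-340 - \left(145 + - \left(-2\right)^{2} \cdot 9\right)\right) = - 108 \left(-340 - \left(145 + \left(-1\right) 4 \cdot 9\right)\right) = - 108 \left(-340 - \left(145 - 36\right)\right) = - 108 \left(-340 - 109\right) = \left(-108\right) \left(-449\right) = 48492$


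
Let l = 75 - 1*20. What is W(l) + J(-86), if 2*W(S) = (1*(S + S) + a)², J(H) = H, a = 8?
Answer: 6876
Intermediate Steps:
l = 55 (l = 75 - 20 = 55)
W(S) = (8 + 2*S)²/2 (W(S) = (1*(S + S) + 8)²/2 = (1*(2*S) + 8)²/2 = (2*S + 8)²/2 = (8 + 2*S)²/2)
W(l) + J(-86) = 2*(4 + 55)² - 86 = 2*59² - 86 = 2*3481 - 86 = 6962 - 86 = 6876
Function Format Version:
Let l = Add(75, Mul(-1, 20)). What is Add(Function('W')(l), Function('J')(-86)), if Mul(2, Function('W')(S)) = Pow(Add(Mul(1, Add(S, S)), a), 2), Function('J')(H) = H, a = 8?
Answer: 6876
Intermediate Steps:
l = 55 (l = Add(75, -20) = 55)
Function('W')(S) = Mul(Rational(1, 2), Pow(Add(8, Mul(2, S)), 2)) (Function('W')(S) = Mul(Rational(1, 2), Pow(Add(Mul(1, Add(S, S)), 8), 2)) = Mul(Rational(1, 2), Pow(Add(Mul(1, Mul(2, S)), 8), 2)) = Mul(Rational(1, 2), Pow(Add(Mul(2, S), 8), 2)) = Mul(Rational(1, 2), Pow(Add(8, Mul(2, S)), 2)))
Add(Function('W')(l), Function('J')(-86)) = Add(Mul(2, Pow(Add(4, 55), 2)), -86) = Add(Mul(2, Pow(59, 2)), -86) = Add(Mul(2, 3481), -86) = Add(6962, -86) = 6876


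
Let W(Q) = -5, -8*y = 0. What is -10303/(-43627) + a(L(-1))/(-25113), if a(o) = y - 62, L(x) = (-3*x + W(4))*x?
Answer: 261444113/1095604851 ≈ 0.23863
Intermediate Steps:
y = 0 (y = -1/8*0 = 0)
L(x) = x*(-5 - 3*x) (L(x) = (-3*x - 5)*x = (-5 - 3*x)*x = x*(-5 - 3*x))
a(o) = -62 (a(o) = 0 - 62 = -62)
-10303/(-43627) + a(L(-1))/(-25113) = -10303/(-43627) - 62/(-25113) = -10303*(-1/43627) - 62*(-1/25113) = 10303/43627 + 62/25113 = 261444113/1095604851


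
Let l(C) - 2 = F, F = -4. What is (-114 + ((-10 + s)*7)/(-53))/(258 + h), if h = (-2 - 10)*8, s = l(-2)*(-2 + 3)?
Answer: -331/477 ≈ -0.69392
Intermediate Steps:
l(C) = -2 (l(C) = 2 - 4 = -2)
s = -2 (s = -2*(-2 + 3) = -2*1 = -2)
h = -96 (h = -12*8 = -96)
(-114 + ((-10 + s)*7)/(-53))/(258 + h) = (-114 + ((-10 - 2)*7)/(-53))/(258 - 96) = (-114 - 12*7*(-1/53))/162 = (-114 - 84*(-1/53))*(1/162) = (-114 + 84/53)*(1/162) = -5958/53*1/162 = -331/477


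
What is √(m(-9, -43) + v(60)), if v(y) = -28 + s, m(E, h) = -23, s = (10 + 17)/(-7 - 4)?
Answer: 14*I*√33/11 ≈ 7.3113*I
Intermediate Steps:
s = -27/11 (s = 27/(-11) = 27*(-1/11) = -27/11 ≈ -2.4545)
v(y) = -335/11 (v(y) = -28 - 27/11 = -335/11)
√(m(-9, -43) + v(60)) = √(-23 - 335/11) = √(-588/11) = 14*I*√33/11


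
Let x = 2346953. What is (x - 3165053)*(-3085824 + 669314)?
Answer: 1976946831000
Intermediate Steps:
(x - 3165053)*(-3085824 + 669314) = (2346953 - 3165053)*(-3085824 + 669314) = -818100*(-2416510) = 1976946831000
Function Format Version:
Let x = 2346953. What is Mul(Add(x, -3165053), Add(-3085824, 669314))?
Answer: 1976946831000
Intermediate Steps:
Mul(Add(x, -3165053), Add(-3085824, 669314)) = Mul(Add(2346953, -3165053), Add(-3085824, 669314)) = Mul(-818100, -2416510) = 1976946831000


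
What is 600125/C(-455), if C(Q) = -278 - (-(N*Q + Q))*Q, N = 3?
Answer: 600125/827822 ≈ 0.72494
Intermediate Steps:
C(Q) = -278 + 4*Q**2 (C(Q) = -278 - (-(3*Q + Q))*Q = -278 - (-4*Q)*Q = -278 - (-4)*Q**2 = -278 + 4*Q**2)
600125/C(-455) = 600125/(-278 + 4*(-455)**2) = 600125/(-278 + 4*207025) = 600125/(-278 + 828100) = 600125/827822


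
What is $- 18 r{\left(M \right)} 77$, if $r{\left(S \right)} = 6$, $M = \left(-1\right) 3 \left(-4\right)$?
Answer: $-8316$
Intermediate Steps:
$M = 12$ ($M = \left(-3\right) \left(-4\right) = 12$)
$- 18 r{\left(M \right)} 77 = \left(-18\right) 6 \cdot 77 = \left(-108\right) 77 = -8316$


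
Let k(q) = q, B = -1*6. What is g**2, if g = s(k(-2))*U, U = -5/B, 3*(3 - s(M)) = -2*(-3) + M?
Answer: 625/324 ≈ 1.9290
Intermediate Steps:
B = -6
s(M) = 1 - M/3 (s(M) = 3 - (-2*(-3) + M)/3 = 3 - (6 + M)/3 = 3 + (-2 - M/3) = 1 - M/3)
U = 5/6 (U = -5/(-6) = -5*(-1/6) = 5/6 ≈ 0.83333)
g = 25/18 (g = (1 - 1/3*(-2))*(5/6) = (1 + 2/3)*(5/6) = (5/3)*(5/6) = 25/18 ≈ 1.3889)
g**2 = (25/18)**2 = 625/324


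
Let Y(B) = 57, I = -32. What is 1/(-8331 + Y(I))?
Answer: -1/8274 ≈ -0.00012086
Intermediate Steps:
1/(-8331 + Y(I)) = 1/(-8331 + 57) = 1/(-8274) = -1/8274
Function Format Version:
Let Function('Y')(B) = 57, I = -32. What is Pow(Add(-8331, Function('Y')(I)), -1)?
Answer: Rational(-1, 8274) ≈ -0.00012086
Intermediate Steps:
Pow(Add(-8331, Function('Y')(I)), -1) = Pow(Add(-8331, 57), -1) = Pow(-8274, -1) = Rational(-1, 8274)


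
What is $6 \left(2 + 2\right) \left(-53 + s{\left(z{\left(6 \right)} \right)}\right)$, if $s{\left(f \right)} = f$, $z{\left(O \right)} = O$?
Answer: $-1128$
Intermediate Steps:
$6 \left(2 + 2\right) \left(-53 + s{\left(z{\left(6 \right)} \right)}\right) = 6 \left(2 + 2\right) \left(-53 + 6\right) = 6 \cdot 4 \left(-47\right) = 24 \left(-47\right) = -1128$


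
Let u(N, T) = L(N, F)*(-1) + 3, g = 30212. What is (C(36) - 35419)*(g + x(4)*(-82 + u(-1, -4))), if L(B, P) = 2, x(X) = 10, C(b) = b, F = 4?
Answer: -1040330966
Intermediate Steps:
u(N, T) = 1 (u(N, T) = 2*(-1) + 3 = -2 + 3 = 1)
(C(36) - 35419)*(g + x(4)*(-82 + u(-1, -4))) = (36 - 35419)*(30212 + 10*(-82 + 1)) = -35383*(30212 + 10*(-81)) = -35383*(30212 - 810) = -35383*29402 = -1040330966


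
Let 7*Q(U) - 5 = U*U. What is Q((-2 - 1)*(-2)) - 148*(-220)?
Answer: 227961/7 ≈ 32566.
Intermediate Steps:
Q(U) = 5/7 + U²/7 (Q(U) = 5/7 + (U*U)/7 = 5/7 + U²/7)
Q((-2 - 1)*(-2)) - 148*(-220) = (5/7 + ((-2 - 1)*(-2))²/7) - 148*(-220) = (5/7 + (-3*(-2))²/7) + 32560 = (5/7 + (⅐)*6²) + 32560 = (5/7 + (⅐)*36) + 32560 = (5/7 + 36/7) + 32560 = 41/7 + 32560 = 227961/7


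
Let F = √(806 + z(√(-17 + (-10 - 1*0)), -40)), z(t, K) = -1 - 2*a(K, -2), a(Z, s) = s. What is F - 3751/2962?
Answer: -3751/2962 + √809 ≈ 27.177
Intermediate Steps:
z(t, K) = 3 (z(t, K) = -1 - 2*(-2) = -1 + 4 = 3)
F = √809 (F = √(806 + 3) = √809 ≈ 28.443)
F - 3751/2962 = √809 - 3751/2962 = -3751/2962 + √809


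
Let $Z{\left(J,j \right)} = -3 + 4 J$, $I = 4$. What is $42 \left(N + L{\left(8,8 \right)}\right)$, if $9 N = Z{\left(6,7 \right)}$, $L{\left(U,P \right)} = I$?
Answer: $266$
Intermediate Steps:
$L{\left(U,P \right)} = 4$
$N = \frac{7}{3}$ ($N = \frac{-3 + 4 \cdot 6}{9} = \frac{-3 + 24}{9} = \frac{1}{9} \cdot 21 = \frac{7}{3} \approx 2.3333$)
$42 \left(N + L{\left(8,8 \right)}\right) = 42 \left(\frac{7}{3} + 4\right) = 42 \cdot \frac{19}{3} = 266$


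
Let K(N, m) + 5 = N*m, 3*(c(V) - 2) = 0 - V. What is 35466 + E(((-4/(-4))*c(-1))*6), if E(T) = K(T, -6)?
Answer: 35377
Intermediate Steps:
c(V) = 2 - V/3 (c(V) = 2 + (0 - V)/3 = 2 + (-V)/3 = 2 - V/3)
K(N, m) = -5 + N*m
E(T) = -5 - 6*T (E(T) = -5 + T*(-6) = -5 - 6*T)
35466 + E(((-4/(-4))*c(-1))*6) = 35466 + (-5 - 6*(-4/(-4))*(2 - ⅓*(-1))*6) = 35466 + (-5 - 6*(-4*(-¼))*(2 + ⅓)*6) = 35466 + (-5 - 6*1*(7/3)*6) = 35466 + (-5 - 14*6) = 35466 + (-5 - 6*14) = 35466 + (-5 - 84) = 35466 - 89 = 35377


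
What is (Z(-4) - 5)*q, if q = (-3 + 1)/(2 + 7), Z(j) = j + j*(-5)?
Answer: -22/9 ≈ -2.4444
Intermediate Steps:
Z(j) = -4*j (Z(j) = j - 5*j = -4*j)
q = -2/9 ≈ -0.22222
(Z(-4) - 5)*q = (-4*(-4) - 5)*(-2/9) = (16 - 5)*(-2/9) = 11*(-2/9) = -22/9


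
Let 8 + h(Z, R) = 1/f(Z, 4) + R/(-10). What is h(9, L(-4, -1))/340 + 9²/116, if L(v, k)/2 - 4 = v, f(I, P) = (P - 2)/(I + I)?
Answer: 3457/4930 ≈ 0.70122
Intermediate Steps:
f(I, P) = (-2 + P)/(2*I) (f(I, P) = (-2 + P)/((2*I)) = (-2 + P)*(1/(2*I)) = (-2 + P)/(2*I))
L(v, k) = 8 + 2*v
h(Z, R) = -8 + Z - R/10 (h(Z, R) = -8 + (1/((-2 + 4)/(2*Z)) + R/(-10)) = -8 + (1/((½)*2/Z) + R*(-⅒)) = -8 + (1/1/Z - R/10) = -8 + (1*Z - R/10) = -8 + (Z - R/10) = -8 + Z - R/10)
h(9, L(-4, -1))/340 + 9²/116 = (-8 + 9 - (8 + 2*(-4))/10)/340 + 9²/116 = (-8 + 9 - (8 - 8)/10)*(1/340) + 81*(1/116) = (-8 + 9 - ⅒*0)*(1/340) + 81/116 = (-8 + 9 + 0)*(1/340) + 81/116 = 1*(1/340) + 81/116 = 1/340 + 81/116 = 3457/4930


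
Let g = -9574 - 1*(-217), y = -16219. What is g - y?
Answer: 6862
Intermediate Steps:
g = -9357 (g = -9574 + 217 = -9357)
g - y = -9357 - 1*(-16219) = -9357 + 16219 = 6862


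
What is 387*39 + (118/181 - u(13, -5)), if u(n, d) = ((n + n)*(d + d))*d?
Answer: 2496651/181 ≈ 13794.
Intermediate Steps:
u(n, d) = 4*n*d² (u(n, d) = ((2*n)*(2*d))*d = (4*d*n)*d = 4*n*d²)
387*39 + (118/181 - u(13, -5)) = 387*39 + (118/181 - 4*13*(-5)²) = 15093 + (118*(1/181) - 4*13*25) = 15093 + (118/181 - 1*1300) = 15093 + (118/181 - 1300) = 15093 - 235182/181 = 2496651/181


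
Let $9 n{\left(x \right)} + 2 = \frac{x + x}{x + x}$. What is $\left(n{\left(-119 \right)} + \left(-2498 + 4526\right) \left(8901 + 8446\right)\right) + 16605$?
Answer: $\frac{316766888}{9} \approx 3.5196 \cdot 10^{7}$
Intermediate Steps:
$n{\left(x \right)} = - \frac{1}{9}$ ($n{\left(x \right)} = - \frac{2}{9} + \frac{\left(x + x\right) \frac{1}{x + x}}{9} = - \frac{2}{9} + \frac{2 x \frac{1}{2 x}}{9} = - \frac{2}{9} + \frac{1}{9} \cdot 1 = - \frac{2}{9} + \frac{1}{9} = - \frac{1}{9}$)
$\left(n{\left(-119 \right)} + \left(-2498 + 4526\right) \left(8901 + 8446\right)\right) + 16605 = \left(- \frac{1}{9} + \left(-2498 + 4526\right) \left(8901 + 8446\right)\right) + 16605 = \left(- \frac{1}{9} + 2028 \cdot 17347\right) + 16605 = \left(- \frac{1}{9} + 35179716\right) + 16605 = \frac{316617443}{9} + 16605 = \frac{316766888}{9}$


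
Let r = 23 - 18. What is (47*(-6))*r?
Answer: -1410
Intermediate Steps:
r = 5
(47*(-6))*r = (47*(-6))*5 = -282*5 = -1410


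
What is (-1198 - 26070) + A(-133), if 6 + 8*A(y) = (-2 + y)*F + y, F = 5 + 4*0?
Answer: -109479/4 ≈ -27370.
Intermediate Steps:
F = 5 (F = 5 + 0 = 5)
A(y) = -2 + 3*y/4 (A(y) = -¾ + ((-2 + y)*5 + y)/8 = -¾ + ((-10 + 5*y) + y)/8 = -¾ + (-10 + 6*y)/8 = -¾ + (-5/4 + 3*y/4) = -2 + 3*y/4)
(-1198 - 26070) + A(-133) = (-1198 - 26070) + (-2 + (¾)*(-133)) = -27268 + (-2 - 399/4) = -27268 - 407/4 = -109479/4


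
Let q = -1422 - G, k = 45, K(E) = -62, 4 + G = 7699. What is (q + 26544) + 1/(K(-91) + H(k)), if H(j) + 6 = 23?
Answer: 784214/45 ≈ 17427.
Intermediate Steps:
G = 7695 (G = -4 + 7699 = 7695)
H(j) = 17 (H(j) = -6 + 23 = 17)
q = -9117 (q = -1422 - 1*7695 = -1422 - 7695 = -9117)
(q + 26544) + 1/(K(-91) + H(k)) = (-9117 + 26544) + 1/(-62 + 17) = 17427 + 1/(-45) = 17427 - 1/45 = 784214/45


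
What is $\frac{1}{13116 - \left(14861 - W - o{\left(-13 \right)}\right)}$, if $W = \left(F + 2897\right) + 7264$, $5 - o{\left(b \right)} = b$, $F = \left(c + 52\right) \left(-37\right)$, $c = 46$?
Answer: $\frac{1}{4808} \approx 0.00020799$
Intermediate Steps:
$F = -3626$ ($F = \left(46 + 52\right) \left(-37\right) = 98 \left(-37\right) = -3626$)
$o{\left(b \right)} = 5 - b$
$W = 6535$ ($W = \left(-3626 + 2897\right) + 7264 = -729 + 7264 = 6535$)
$\frac{1}{13116 - \left(14861 - W - o{\left(-13 \right)}\right)} = \frac{1}{13116 + \left(\left(6535 + \left(5 - -13\right)\right) - 14861\right)} = \frac{1}{13116 + \left(\left(6535 + \left(5 + 13\right)\right) - 14861\right)} = \frac{1}{13116 + \left(\left(6535 + 18\right) - 14861\right)} = \frac{1}{13116 + \left(6553 - 14861\right)} = \frac{1}{13116 - 8308} = \frac{1}{4808}$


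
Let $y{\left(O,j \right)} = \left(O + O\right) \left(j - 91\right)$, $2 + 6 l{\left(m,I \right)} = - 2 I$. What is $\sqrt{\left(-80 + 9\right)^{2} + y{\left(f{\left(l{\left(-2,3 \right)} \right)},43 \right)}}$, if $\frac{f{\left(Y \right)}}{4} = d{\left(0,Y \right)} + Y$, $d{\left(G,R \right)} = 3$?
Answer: $3 \sqrt{489} \approx 66.34$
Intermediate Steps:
$l{\left(m,I \right)} = - \frac{1}{3} - \frac{I}{3}$ ($l{\left(m,I \right)} = - \frac{1}{3} + \frac{\left(-2\right) I}{6} = - \frac{1}{3} - \frac{I}{3}$)
$f{\left(Y \right)} = 12 + 4 Y$ ($f{\left(Y \right)} = 4 \left(3 + Y\right) = 12 + 4 Y$)
$y{\left(O,j \right)} = 2 O \left(-91 + j\right)$
$\sqrt{\left(-80 + 9\right)^{2} + y{\left(f{\left(l{\left(-2,3 \right)} \right)},43 \right)}} = \sqrt{\left(-80 + 9\right)^{2} + 2 \left(12 + 4 \left(- \frac{1}{3} - 1\right)\right) \left(-91 + 43\right)} = \sqrt{\left(-71\right)^{2} + 2 \left(12 + 4 \left(- \frac{1}{3} - 1\right)\right) \left(-48\right)} = \sqrt{5041 + 2 \left(12 + 4 \left(- \frac{4}{3}\right)\right) \left(-48\right)} = \sqrt{5041 + 2 \left(12 - \frac{16}{3}\right) \left(-48\right)} = \sqrt{5041 + 2 \cdot \frac{20}{3} \left(-48\right)} = \sqrt{5041 - 640} = \sqrt{4401} = 3 \sqrt{489}$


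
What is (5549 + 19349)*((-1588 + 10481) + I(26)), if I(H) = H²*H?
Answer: 659025162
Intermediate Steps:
I(H) = H³
(5549 + 19349)*((-1588 + 10481) + I(26)) = (5549 + 19349)*((-1588 + 10481) + 26³) = 24898*(8893 + 17576) = 24898*26469 = 659025162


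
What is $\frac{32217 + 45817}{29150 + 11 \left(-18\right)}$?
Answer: $\frac{3547}{1316} \approx 2.6953$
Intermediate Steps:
$\frac{32217 + 45817}{29150 + 11 \left(-18\right)} = \frac{78034}{29150 - 198} = \frac{78034}{28952} = 78034 \cdot \frac{1}{28952} = \frac{3547}{1316}$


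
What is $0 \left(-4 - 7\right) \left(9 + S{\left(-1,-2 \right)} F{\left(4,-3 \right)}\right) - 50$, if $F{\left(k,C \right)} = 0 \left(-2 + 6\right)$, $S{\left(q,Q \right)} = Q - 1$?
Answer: $-50$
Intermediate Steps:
$S{\left(q,Q \right)} = -1 + Q$
$F{\left(k,C \right)} = 0$ ($F{\left(k,C \right)} = 0 \cdot 4 = 0$)
$0 \left(-4 - 7\right) \left(9 + S{\left(-1,-2 \right)} F{\left(4,-3 \right)}\right) - 50 = 0 \left(-4 - 7\right) \left(9 + \left(-1 - 2\right) 0\right) - 50 = 0 \left(-11\right) \left(9 - 0\right) - 50 = 0 \left(9 + 0\right) - 50 = 0 \cdot 9 - 50 = 0 - 50 = -50$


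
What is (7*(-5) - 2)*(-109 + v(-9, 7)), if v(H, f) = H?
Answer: 4366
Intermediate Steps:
(7*(-5) - 2)*(-109 + v(-9, 7)) = (7*(-5) - 2)*(-109 - 9) = (-35 - 2)*(-118) = -37*(-118) = 4366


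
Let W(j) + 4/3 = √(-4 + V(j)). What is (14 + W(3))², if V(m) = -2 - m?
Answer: 1363/9 + 76*I ≈ 151.44 + 76.0*I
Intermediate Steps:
W(j) = -4/3 + √(-6 - j) (W(j) = -4/3 + √(-4 + (-2 - j)) = -4/3 + √(-6 - j))
(14 + W(3))² = (14 + (-4/3 + √(-6 - 1*3)))² = (14 + (-4/3 + √(-6 - 3)))² = (14 + (-4/3 + √(-9)))² = (14 + (-4/3 + 3*I))² = (38/3 + 3*I)²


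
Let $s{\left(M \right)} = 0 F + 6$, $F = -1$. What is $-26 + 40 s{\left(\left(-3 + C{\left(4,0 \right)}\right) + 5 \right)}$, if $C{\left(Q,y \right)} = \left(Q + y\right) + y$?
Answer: $214$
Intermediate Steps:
$C{\left(Q,y \right)} = Q + 2 y$
$s{\left(M \right)} = 6$ ($s{\left(M \right)} = 0 \left(-1\right) + 6 = 0 + 6 = 6$)
$-26 + 40 s{\left(\left(-3 + C{\left(4,0 \right)}\right) + 5 \right)} = -26 + 40 \cdot 6 = -26 + 240 = 214$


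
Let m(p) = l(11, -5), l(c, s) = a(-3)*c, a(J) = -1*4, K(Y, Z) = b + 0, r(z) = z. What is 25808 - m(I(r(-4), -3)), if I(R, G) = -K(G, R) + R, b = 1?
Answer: 25852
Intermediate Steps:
K(Y, Z) = 1 (K(Y, Z) = 1 + 0 = 1)
a(J) = -4
I(R, G) = -1 + R (I(R, G) = -1*1 + R = -1 + R)
l(c, s) = -4*c
m(p) = -44 (m(p) = -4*11 = -44)
25808 - m(I(r(-4), -3)) = 25808 - 1*(-44) = 25808 + 44 = 25852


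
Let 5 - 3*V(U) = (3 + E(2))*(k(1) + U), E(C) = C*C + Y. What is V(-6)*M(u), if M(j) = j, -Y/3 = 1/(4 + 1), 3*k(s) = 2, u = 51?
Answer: 9979/15 ≈ 665.27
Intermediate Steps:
k(s) = ⅔ (k(s) = (⅓)*2 = ⅔)
Y = -⅗ (Y = -3/(4 + 1) = -3/5 = -3*⅕ = -⅗ ≈ -0.60000)
E(C) = -⅗ + C² (E(C) = C*C - ⅗ = C² - ⅗ = -⅗ + C²)
V(U) = 11/45 - 32*U/15 (V(U) = 5/3 - (3 + (-⅗ + 2²))*(⅔ + U)/3 = 5/3 - (3 + (-⅗ + 4))*(⅔ + U)/3 = 5/3 - (3 + 17/5)*(⅔ + U)/3 = 5/3 - 32*(⅔ + U)/15 = 5/3 - (64/15 + 32*U/5)/3 = 5/3 + (-64/45 - 32*U/15) = 11/45 - 32*U/15)
V(-6)*M(u) = (11/45 - 32/15*(-6))*51 = (11/45 + 64/5)*51 = (587/45)*51 = 9979/15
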